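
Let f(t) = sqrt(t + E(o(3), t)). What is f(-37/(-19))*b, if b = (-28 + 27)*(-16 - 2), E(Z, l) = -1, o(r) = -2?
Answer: 54*sqrt(38)/19 ≈ 17.520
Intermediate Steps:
f(t) = sqrt(-1 + t) (f(t) = sqrt(t - 1) = sqrt(-1 + t))
b = 18 (b = -1*(-18) = 18)
f(-37/(-19))*b = sqrt(-1 - 37/(-19))*18 = sqrt(-1 - 37*(-1/19))*18 = sqrt(-1 + 37/19)*18 = sqrt(18/19)*18 = (3*sqrt(38)/19)*18 = 54*sqrt(38)/19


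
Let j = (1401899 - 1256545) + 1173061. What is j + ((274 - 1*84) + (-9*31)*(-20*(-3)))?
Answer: 1301865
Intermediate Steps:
j = 1318415 (j = 145354 + 1173061 = 1318415)
j + ((274 - 1*84) + (-9*31)*(-20*(-3))) = 1318415 + ((274 - 1*84) + (-9*31)*(-20*(-3))) = 1318415 + ((274 - 84) - 279*60) = 1318415 + (190 - 16740) = 1318415 - 16550 = 1301865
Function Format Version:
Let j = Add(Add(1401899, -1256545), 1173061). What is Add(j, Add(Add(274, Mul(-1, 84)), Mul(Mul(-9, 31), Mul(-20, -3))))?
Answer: 1301865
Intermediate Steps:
j = 1318415 (j = Add(145354, 1173061) = 1318415)
Add(j, Add(Add(274, Mul(-1, 84)), Mul(Mul(-9, 31), Mul(-20, -3)))) = Add(1318415, Add(Add(274, Mul(-1, 84)), Mul(Mul(-9, 31), Mul(-20, -3)))) = Add(1318415, Add(Add(274, -84), Mul(-279, 60))) = Add(1318415, Add(190, -16740)) = Add(1318415, -16550) = 1301865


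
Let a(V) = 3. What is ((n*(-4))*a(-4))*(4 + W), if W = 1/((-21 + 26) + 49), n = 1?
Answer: -434/9 ≈ -48.222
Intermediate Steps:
W = 1/54 (W = 1/(5 + 49) = 1/54 ≈ 0.018519)
((n*(-4))*a(-4))*(4 + W) = ((1*(-4))*3)*(4 + 1/54) = -4*3*(217/54) = -12*217/54 = -434/9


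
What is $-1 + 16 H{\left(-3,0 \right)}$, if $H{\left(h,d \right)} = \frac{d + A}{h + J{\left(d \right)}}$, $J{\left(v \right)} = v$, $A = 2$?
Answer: $- \frac{35}{3} \approx -11.667$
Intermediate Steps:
$H{\left(h,d \right)} = \frac{2 + d}{d + h}$ ($H{\left(h,d \right)} = \frac{d + 2}{h + d} = \frac{2 + d}{d + h}$)
$-1 + 16 H{\left(-3,0 \right)} = -1 + 16 \frac{2 + 0}{0 - 3} = -1 + 16 \frac{1}{-3} \cdot 2 = -1 + 16 \left(\left(- \frac{1}{3}\right) 2\right) = -1 + 16 \left(- \frac{2}{3}\right) = -1 - \frac{32}{3} = - \frac{35}{3}$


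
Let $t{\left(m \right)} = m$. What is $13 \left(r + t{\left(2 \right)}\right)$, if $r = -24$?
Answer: $-286$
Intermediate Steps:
$13 \left(r + t{\left(2 \right)}\right) = 13 \left(-24 + 2\right) = 13 \left(-22\right) = -286$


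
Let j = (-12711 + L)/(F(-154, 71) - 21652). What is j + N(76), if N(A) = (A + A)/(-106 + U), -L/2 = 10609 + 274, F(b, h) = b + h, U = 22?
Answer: -211/945 ≈ -0.22328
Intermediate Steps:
L = -21766 (L = -2*(10609 + 274) = -2*10883 = -21766)
N(A) = -A/42 (N(A) = (A + A)/(-106 + 22) = (2*A)/(-84) = (2*A)*(-1/84) = -A/42)
j = 1499/945 (j = (-12711 - 21766)/((-154 + 71) - 21652) = -34477/(-83 - 21652) = -34477/(-21735) = -34477*(-1/21735) = 1499/945 ≈ 1.5862)
j + N(76) = 1499/945 - 1/42*76 = 1499/945 - 38/21 = -211/945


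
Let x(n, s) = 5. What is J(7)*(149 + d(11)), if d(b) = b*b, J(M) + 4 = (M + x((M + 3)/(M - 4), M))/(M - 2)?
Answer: -432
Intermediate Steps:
J(M) = -4 + (5 + M)/(-2 + M) (J(M) = -4 + (M + 5)/(M - 2) = -4 + (5 + M)/(-2 + M))
d(b) = b²
J(7)*(149 + d(11)) = ((13 - 3*7)/(-2 + 7))*(149 + 11²) = ((13 - 21)/5)*(149 + 121) = ((⅕)*(-8))*270 = -8/5*270 = -432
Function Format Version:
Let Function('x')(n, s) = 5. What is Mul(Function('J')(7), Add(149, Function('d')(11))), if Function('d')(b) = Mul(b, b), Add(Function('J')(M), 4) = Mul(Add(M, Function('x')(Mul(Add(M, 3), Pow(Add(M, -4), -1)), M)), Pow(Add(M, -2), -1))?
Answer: -432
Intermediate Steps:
Function('J')(M) = Add(-4, Mul(Pow(Add(-2, M), -1), Add(5, M))) (Function('J')(M) = Add(-4, Mul(Add(M, 5), Pow(Add(M, -2), -1))) = Add(-4, Mul(Add(5, M), Pow(Add(-2, M), -1))) = Add(-4, Mul(Pow(Add(-2, M), -1), Add(5, M))))
Function('d')(b) = Pow(b, 2)
Mul(Function('J')(7), Add(149, Function('d')(11))) = Mul(Mul(Pow(Add(-2, 7), -1), Add(13, Mul(-3, 7))), Add(149, Pow(11, 2))) = Mul(Mul(Pow(5, -1), Add(13, -21)), Add(149, 121)) = Mul(Mul(Rational(1, 5), -8), 270) = Mul(Rational(-8, 5), 270) = -432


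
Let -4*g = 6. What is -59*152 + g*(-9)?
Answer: -17909/2 ≈ -8954.5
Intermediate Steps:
g = -3/2 (g = -¼*6 = -3/2 ≈ -1.5000)
-59*152 + g*(-9) = -59*152 - 3/2*(-9) = -8968 + 27/2 = -17909/2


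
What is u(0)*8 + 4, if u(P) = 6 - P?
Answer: 52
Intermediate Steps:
u(0)*8 + 4 = (6 - 1*0)*8 + 4 = (6 + 0)*8 + 4 = 6*8 + 4 = 48 + 4 = 52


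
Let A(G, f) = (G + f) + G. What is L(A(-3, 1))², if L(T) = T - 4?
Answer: 81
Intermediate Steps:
A(G, f) = f + 2*G
L(T) = -4 + T
L(A(-3, 1))² = (-4 + (1 + 2*(-3)))² = (-4 + (1 - 6))² = (-4 - 5)² = (-9)² = 81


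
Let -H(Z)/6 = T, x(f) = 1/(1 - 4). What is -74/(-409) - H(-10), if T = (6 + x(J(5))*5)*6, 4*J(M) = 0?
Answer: 63878/409 ≈ 156.18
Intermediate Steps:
J(M) = 0 (J(M) = (¼)*0 = 0)
x(f) = -⅓ (x(f) = 1/(-3) = -⅓)
T = 26 (T = (6 - ⅓*5)*6 = (6 - 5/3)*6 = (13/3)*6 = 26)
H(Z) = -156 (H(Z) = -6*26 = -156)
-74/(-409) - H(-10) = -74/(-409) - 1*(-156) = -74*(-1/409) + 156 = 74/409 + 156 = 63878/409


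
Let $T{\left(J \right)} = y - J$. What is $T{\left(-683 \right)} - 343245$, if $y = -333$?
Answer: $-342895$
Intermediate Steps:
$T{\left(J \right)} = -333 - J$
$T{\left(-683 \right)} - 343245 = \left(-333 - -683\right) - 343245 = \left(-333 + 683\right) - 343245 = 350 - 343245 = -342895$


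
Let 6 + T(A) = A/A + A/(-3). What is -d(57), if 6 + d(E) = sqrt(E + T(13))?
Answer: 6 - sqrt(429)/3 ≈ -0.90411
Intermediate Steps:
T(A) = -5 - A/3 (T(A) = -6 + (A/A + A/(-3)) = -6 + (1 + A*(-1/3)) = -6 + (1 - A/3) = -5 - A/3)
d(E) = -6 + sqrt(-28/3 + E) (d(E) = -6 + sqrt(E + (-5 - 1/3*13)) = -6 + sqrt(E + (-5 - 13/3)) = -6 + sqrt(E - 28/3) = -6 + sqrt(-28/3 + E))
-d(57) = -(-6 + sqrt(-84 + 9*57)/3) = -(-6 + sqrt(-84 + 513)/3) = -(-6 + sqrt(429)/3) = 6 - sqrt(429)/3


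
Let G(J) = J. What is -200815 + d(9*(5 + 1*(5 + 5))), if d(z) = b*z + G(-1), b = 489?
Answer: -134801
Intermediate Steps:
d(z) = -1 + 489*z (d(z) = 489*z - 1 = -1 + 489*z)
-200815 + d(9*(5 + 1*(5 + 5))) = -200815 + (-1 + 489*(9*(5 + 1*(5 + 5)))) = -200815 + (-1 + 489*(9*(5 + 1*10))) = -200815 + (-1 + 489*(9*(5 + 10))) = -200815 + (-1 + 489*(9*15)) = -200815 + (-1 + 489*135) = -200815 + (-1 + 66015) = -200815 + 66014 = -134801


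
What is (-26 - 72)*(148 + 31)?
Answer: -17542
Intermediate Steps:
(-26 - 72)*(148 + 31) = -98*179 = -17542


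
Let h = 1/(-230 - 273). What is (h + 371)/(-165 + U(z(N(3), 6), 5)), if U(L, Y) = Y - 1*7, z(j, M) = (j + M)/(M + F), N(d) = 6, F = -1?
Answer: -186612/84001 ≈ -2.2215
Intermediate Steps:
z(j, M) = (M + j)/(-1 + M) (z(j, M) = (j + M)/(M - 1) = (M + j)/(-1 + M))
h = -1/503 (h = 1/(-503) = -1/503 ≈ -0.0019881)
U(L, Y) = -7 + Y (U(L, Y) = Y - 7 = -7 + Y)
(h + 371)/(-165 + U(z(N(3), 6), 5)) = (-1/503 + 371)/(-165 + (-7 + 5)) = 186612/(503*(-165 - 2)) = (186612/503)/(-167) = (186612/503)*(-1/167) = -186612/84001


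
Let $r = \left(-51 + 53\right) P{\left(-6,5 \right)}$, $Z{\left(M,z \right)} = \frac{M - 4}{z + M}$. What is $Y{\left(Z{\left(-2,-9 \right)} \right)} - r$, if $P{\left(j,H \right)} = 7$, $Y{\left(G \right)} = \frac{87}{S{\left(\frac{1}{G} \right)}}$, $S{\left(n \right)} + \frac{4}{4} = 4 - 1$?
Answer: $\frac{59}{2} \approx 29.5$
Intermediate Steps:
$S{\left(n \right)} = 2$ ($S{\left(n \right)} = -1 + \left(4 - 1\right) = -1 + 3 = 2$)
$Z{\left(M,z \right)} = \frac{-4 + M}{M + z}$
$Y{\left(G \right)} = \frac{87}{2}$
$r = 14$ ($r = \left(-51 + 53\right) 7 = 2 \cdot 7 = 14$)
$Y{\left(Z{\left(-2,-9 \right)} \right)} - r = \frac{87}{2} - 14 = \frac{59}{2}$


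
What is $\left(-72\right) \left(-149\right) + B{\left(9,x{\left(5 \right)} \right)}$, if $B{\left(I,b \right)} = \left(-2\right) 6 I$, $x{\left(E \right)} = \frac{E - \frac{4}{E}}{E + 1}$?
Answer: $10620$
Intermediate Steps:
$x{\left(E \right)} = \frac{E - \frac{4}{E}}{1 + E}$
$B{\left(I,b \right)} = - 12 I$
$\left(-72\right) \left(-149\right) + B{\left(9,x{\left(5 \right)} \right)} = \left(-72\right) \left(-149\right) - 108 = 10728 - 108 = 10620$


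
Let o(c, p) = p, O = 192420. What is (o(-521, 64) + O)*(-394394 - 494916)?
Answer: -171177946040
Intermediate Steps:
(o(-521, 64) + O)*(-394394 - 494916) = (64 + 192420)*(-394394 - 494916) = 192484*(-889310) = -171177946040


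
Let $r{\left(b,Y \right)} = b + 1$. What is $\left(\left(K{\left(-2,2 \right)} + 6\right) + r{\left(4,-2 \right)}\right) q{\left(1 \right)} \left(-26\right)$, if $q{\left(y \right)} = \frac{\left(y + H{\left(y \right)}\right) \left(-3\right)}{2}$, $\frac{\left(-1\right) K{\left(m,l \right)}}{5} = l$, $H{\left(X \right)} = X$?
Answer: $78$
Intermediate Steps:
$K{\left(m,l \right)} = - 5 l$
$r{\left(b,Y \right)} = 1 + b$
$q{\left(y \right)} = - 3 y$ ($q{\left(y \right)} = \frac{\left(y + y\right) \left(-3\right)}{2} = 2 y \left(-3\right) \frac{1}{2} = - 6 y \frac{1}{2} = - 3 y$)
$\left(\left(K{\left(-2,2 \right)} + 6\right) + r{\left(4,-2 \right)}\right) q{\left(1 \right)} \left(-26\right) = \left(\left(\left(-5\right) 2 + 6\right) + \left(1 + 4\right)\right) \left(\left(-3\right) 1\right) \left(-26\right) = \left(\left(-10 + 6\right) + 5\right) \left(-3\right) \left(-26\right) = \left(-4 + 5\right) \left(-3\right) \left(-26\right) = 1 \left(-3\right) \left(-26\right) = \left(-3\right) \left(-26\right) = 78$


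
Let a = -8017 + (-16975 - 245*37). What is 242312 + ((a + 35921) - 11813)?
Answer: 232363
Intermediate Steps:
a = -34057 (a = -8017 + (-16975 - 9065) = -8017 - 26040 = -34057)
242312 + ((a + 35921) - 11813) = 242312 + ((-34057 + 35921) - 11813) = 242312 + (1864 - 11813) = 242312 - 9949 = 232363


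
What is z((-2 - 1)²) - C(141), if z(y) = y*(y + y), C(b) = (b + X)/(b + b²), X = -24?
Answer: 1081149/6674 ≈ 161.99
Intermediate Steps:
C(b) = (-24 + b)/(b + b²) (C(b) = (b - 24)/(b + b²) = (-24 + b)/(b + b²))
z(y) = 2*y² (z(y) = y*(2*y) = 2*y²)
z((-2 - 1)²) - C(141) = 2*((-2 - 1)²)² - (-24 + 141)/(141*(1 + 141)) = 2*((-3)²)² - 117/(141*142) = 2*9² - 117/(141*142) = 2*81 - 1*39/6674 = 162 - 39/6674 = 1081149/6674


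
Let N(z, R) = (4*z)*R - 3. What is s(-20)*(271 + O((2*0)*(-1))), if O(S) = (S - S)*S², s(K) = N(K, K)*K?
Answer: -8655740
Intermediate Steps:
N(z, R) = -3 + 4*R*z (N(z, R) = 4*R*z - 3 = -3 + 4*R*z)
s(K) = K*(-3 + 4*K²) (s(K) = (-3 + 4*K*K)*K = (-3 + 4*K²)*K = K*(-3 + 4*K²))
O(S) = 0 (O(S) = 0*S² = 0)
s(-20)*(271 + O((2*0)*(-1))) = (-20*(-3 + 4*(-20)²))*(271 + 0) = -20*(-3 + 4*400)*271 = -20*(-3 + 1600)*271 = -20*1597*271 = -31940*271 = -8655740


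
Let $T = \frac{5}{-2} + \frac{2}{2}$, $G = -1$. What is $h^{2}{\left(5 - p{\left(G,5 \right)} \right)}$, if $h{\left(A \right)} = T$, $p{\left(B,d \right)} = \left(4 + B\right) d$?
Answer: $\frac{9}{4} \approx 2.25$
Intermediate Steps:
$p{\left(B,d \right)} = d \left(4 + B\right)$
$T = - \frac{3}{2}$ ($T = 5 \left(- \frac{1}{2}\right) + 2 \cdot \frac{1}{2} = - \frac{5}{2} + 1 = - \frac{3}{2} \approx -1.5$)
$h{\left(A \right)} = - \frac{3}{2}$
$h^{2}{\left(5 - p{\left(G,5 \right)} \right)} = \left(- \frac{3}{2}\right)^{2} = \frac{9}{4}$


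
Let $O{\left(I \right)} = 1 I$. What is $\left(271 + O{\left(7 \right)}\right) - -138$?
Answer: $416$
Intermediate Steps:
$O{\left(I \right)} = I$
$\left(271 + O{\left(7 \right)}\right) - -138 = \left(271 + 7\right) - -138 = 278 + 138 = 416$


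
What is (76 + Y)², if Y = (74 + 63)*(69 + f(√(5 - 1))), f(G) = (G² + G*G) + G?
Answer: 118788201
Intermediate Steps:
f(G) = G + 2*G² (f(G) = (G² + G²) + G = 2*G² + G = G + 2*G²)
Y = 10823 (Y = (74 + 63)*(69 + √(5 - 1)*(1 + 2*√(5 - 1))) = 137*(69 + √4*(1 + 2*√4)) = 137*(69 + 2*(1 + 2*2)) = 137*(69 + 2*(1 + 4)) = 137*(69 + 2*5) = 137*(69 + 10) = 137*79 = 10823)
(76 + Y)² = (76 + 10823)² = 10899² = 118788201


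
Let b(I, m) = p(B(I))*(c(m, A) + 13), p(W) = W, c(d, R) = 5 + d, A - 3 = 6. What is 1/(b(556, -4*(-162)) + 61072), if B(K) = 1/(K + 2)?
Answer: 31/1893269 ≈ 1.6374e-5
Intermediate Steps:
A = 9 (A = 3 + 6 = 9)
B(K) = 1/(2 + K)
b(I, m) = (18 + m)/(2 + I) (b(I, m) = ((5 + m) + 13)/(2 + I) = (18 + m)/(2 + I))
1/(b(556, -4*(-162)) + 61072) = 1/((18 - 4*(-162))/(2 + 556) + 61072) = 1/((18 + 648)/558 + 61072) = 1/((1/558)*666 + 61072) = 1/(37/31 + 61072) = 1/(1893269/31) = 31/1893269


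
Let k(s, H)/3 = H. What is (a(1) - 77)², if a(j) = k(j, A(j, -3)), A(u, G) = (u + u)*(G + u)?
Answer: 7921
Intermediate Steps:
A(u, G) = 2*u*(G + u) (A(u, G) = (2*u)*(G + u) = 2*u*(G + u))
k(s, H) = 3*H
a(j) = 6*j*(-3 + j) (a(j) = 3*(2*j*(-3 + j)) = 6*j*(-3 + j))
(a(1) - 77)² = (6*1*(-3 + 1) - 77)² = (6*1*(-2) - 77)² = (-12 - 77)² = (-89)² = 7921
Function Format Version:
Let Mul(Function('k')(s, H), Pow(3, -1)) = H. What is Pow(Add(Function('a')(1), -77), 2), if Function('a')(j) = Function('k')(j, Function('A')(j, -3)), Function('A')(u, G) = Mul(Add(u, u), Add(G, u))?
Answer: 7921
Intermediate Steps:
Function('A')(u, G) = Mul(2, u, Add(G, u)) (Function('A')(u, G) = Mul(Mul(2, u), Add(G, u)) = Mul(2, u, Add(G, u)))
Function('k')(s, H) = Mul(3, H)
Function('a')(j) = Mul(6, j, Add(-3, j)) (Function('a')(j) = Mul(3, Mul(2, j, Add(-3, j))) = Mul(6, j, Add(-3, j)))
Pow(Add(Function('a')(1), -77), 2) = Pow(Add(Mul(6, 1, Add(-3, 1)), -77), 2) = Pow(Add(Mul(6, 1, -2), -77), 2) = Pow(Add(-12, -77), 2) = Pow(-89, 2) = 7921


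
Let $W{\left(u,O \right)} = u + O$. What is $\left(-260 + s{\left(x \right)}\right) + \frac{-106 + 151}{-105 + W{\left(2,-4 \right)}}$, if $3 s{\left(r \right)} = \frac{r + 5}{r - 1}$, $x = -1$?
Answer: $- \frac{83809}{321} \approx -261.09$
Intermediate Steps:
$W{\left(u,O \right)} = O + u$
$s{\left(r \right)} = \frac{5 + r}{3 \left(-1 + r\right)}$ ($s{\left(r \right)} = \frac{\left(r + 5\right) \frac{1}{r - 1}}{3} = \frac{\left(5 + r\right) \frac{1}{-1 + r}}{3} = \frac{\frac{1}{-1 + r} \left(5 + r\right)}{3} = \frac{5 + r}{3 \left(-1 + r\right)}$)
$\left(-260 + s{\left(x \right)}\right) + \frac{-106 + 151}{-105 + W{\left(2,-4 \right)}} = \left(-260 + \frac{5 - 1}{3 \left(-1 - 1\right)}\right) + \frac{-106 + 151}{-105 + \left(-4 + 2\right)} = \left(-260 + \frac{1}{3} \frac{1}{-2} \cdot 4\right) + \frac{45}{-105 - 2} = \left(-260 + \frac{1}{3} \left(- \frac{1}{2}\right) 4\right) + \frac{45}{-107} = \left(-260 - \frac{2}{3}\right) + 45 \left(- \frac{1}{107}\right) = - \frac{782}{3} - \frac{45}{107} = - \frac{83809}{321}$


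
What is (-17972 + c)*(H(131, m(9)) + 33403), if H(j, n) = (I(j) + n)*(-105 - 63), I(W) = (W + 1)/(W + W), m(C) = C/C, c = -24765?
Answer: -185593841689/131 ≈ -1.4167e+9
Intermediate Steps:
m(C) = 1
I(W) = (1 + W)/(2*W) (I(W) = (1 + W)/((2*W)) = (1 + W)*(1/(2*W)) = (1 + W)/(2*W))
H(j, n) = -168*n - 84*(1 + j)/j (H(j, n) = ((1 + j)/(2*j) + n)*(-105 - 63) = (n + (1 + j)/(2*j))*(-168) = -168*n - 84*(1 + j)/j)
(-17972 + c)*(H(131, m(9)) + 33403) = (-17972 - 24765)*((-84 - 168*1 - 84/131) + 33403) = -42737*((-84 - 168 - 84*1/131) + 33403) = -42737*((-84 - 168 - 84/131) + 33403) = -42737*(-33096/131 + 33403) = -42737*4342697/131 = -185593841689/131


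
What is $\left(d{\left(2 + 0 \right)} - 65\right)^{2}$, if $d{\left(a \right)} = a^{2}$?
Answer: $3721$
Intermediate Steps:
$\left(d{\left(2 + 0 \right)} - 65\right)^{2} = \left(\left(2 + 0\right)^{2} - 65\right)^{2} = \left(2^{2} - 65\right)^{2} = \left(4 - 65\right)^{2} = \left(-61\right)^{2} = 3721$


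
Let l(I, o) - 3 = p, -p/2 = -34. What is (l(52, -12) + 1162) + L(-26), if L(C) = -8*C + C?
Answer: 1415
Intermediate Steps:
p = 68 (p = -2*(-34) = 68)
l(I, o) = 71 (l(I, o) = 3 + 68 = 71)
L(C) = -7*C
(l(52, -12) + 1162) + L(-26) = (71 + 1162) - 7*(-26) = 1233 + 182 = 1415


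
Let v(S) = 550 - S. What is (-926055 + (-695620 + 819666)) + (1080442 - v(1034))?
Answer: 278917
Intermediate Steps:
(-926055 + (-695620 + 819666)) + (1080442 - v(1034)) = (-926055 + (-695620 + 819666)) + (1080442 - (550 - 1*1034)) = (-926055 + 124046) + (1080442 - (550 - 1034)) = -802009 + (1080442 - 1*(-484)) = -802009 + (1080442 + 484) = -802009 + 1080926 = 278917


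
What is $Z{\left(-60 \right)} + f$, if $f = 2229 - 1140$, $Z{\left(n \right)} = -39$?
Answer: $1050$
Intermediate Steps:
$f = 1089$ ($f = 2229 - 1140 = 1089$)
$Z{\left(-60 \right)} + f = -39 + 1089 = 1050$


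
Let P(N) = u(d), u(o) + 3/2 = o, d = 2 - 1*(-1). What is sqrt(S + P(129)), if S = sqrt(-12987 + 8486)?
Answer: sqrt(6 + 4*I*sqrt(4501))/2 ≈ 5.8569 + 5.7274*I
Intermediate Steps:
d = 3 (d = 2 + 1 = 3)
u(o) = -3/2 + o
P(N) = 3/2 (P(N) = -3/2 + 3 = 3/2)
S = I*sqrt(4501) (S = sqrt(-4501) = I*sqrt(4501) ≈ 67.089*I)
sqrt(S + P(129)) = sqrt(I*sqrt(4501) + 3/2) = sqrt(3/2 + I*sqrt(4501))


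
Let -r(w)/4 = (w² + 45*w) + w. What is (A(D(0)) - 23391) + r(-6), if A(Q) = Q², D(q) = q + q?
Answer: -22431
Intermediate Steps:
r(w) = -184*w - 4*w² (r(w) = -4*((w² + 45*w) + w) = -4*(w² + 46*w) = -184*w - 4*w²)
D(q) = 2*q
(A(D(0)) - 23391) + r(-6) = ((2*0)² - 23391) - 4*(-6)*(46 - 6) = (0² - 23391) - 4*(-6)*40 = (0 - 23391) + 960 = -23391 + 960 = -22431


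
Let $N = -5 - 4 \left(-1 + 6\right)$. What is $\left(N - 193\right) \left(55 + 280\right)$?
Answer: $-73030$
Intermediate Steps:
$N = -25$ ($N = -5 - 20 = -25$)
$\left(N - 193\right) \left(55 + 280\right) = \left(-25 - 193\right) \left(55 + 280\right) = \left(-218\right) 335 = -73030$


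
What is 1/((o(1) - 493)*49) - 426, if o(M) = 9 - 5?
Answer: -10207387/23961 ≈ -426.00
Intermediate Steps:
o(M) = 4
1/((o(1) - 493)*49) - 426 = 1/((4 - 493)*49) - 426 = (1/49)/(-489) - 426 = -1/489*1/49 - 426 = -1/23961 - 426 = -10207387/23961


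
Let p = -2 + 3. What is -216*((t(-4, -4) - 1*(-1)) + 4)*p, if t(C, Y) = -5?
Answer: 0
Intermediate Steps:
p = 1
-216*((t(-4, -4) - 1*(-1)) + 4)*p = -216*((-5 - 1*(-1)) + 4) = -216*((-5 + 1) + 4) = -216*(-4 + 4) = -0 = -216*0 = 0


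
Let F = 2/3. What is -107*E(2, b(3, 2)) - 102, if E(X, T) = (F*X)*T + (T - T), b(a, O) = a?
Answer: -530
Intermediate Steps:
F = 2/3 (F = 2*(1/3) = 2/3 ≈ 0.66667)
E(X, T) = 2*T*X/3 (E(X, T) = (2*X/3)*T + (T - T) = 2*T*X/3 + 0 = 2*T*X/3)
-107*E(2, b(3, 2)) - 102 = -214*3*2/3 - 102 = -107*4 - 102 = -428 - 102 = -530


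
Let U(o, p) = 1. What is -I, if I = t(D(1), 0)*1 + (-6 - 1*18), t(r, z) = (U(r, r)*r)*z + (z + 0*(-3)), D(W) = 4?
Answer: 24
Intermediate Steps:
t(r, z) = z + r*z (t(r, z) = (1*r)*z + (z + 0*(-3)) = r*z + (z + 0) = r*z + z = z + r*z)
I = -24 (I = (0*(1 + 4))*1 + (-6 - 1*18) = (0*5)*1 + (-6 - 18) = 0*1 - 24 = 0 - 24 = -24)
-I = -1*(-24) = 24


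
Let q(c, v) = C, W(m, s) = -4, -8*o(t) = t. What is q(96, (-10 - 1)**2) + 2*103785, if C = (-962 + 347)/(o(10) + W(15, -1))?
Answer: 1453810/7 ≈ 2.0769e+5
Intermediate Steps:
o(t) = -t/8
C = 820/7 (C = (-962 + 347)/(-1/8*10 - 4) = -615/(-5/4 - 4) = -615/(-21/4) = -615*(-4/21) = 820/7 ≈ 117.14)
q(c, v) = 820/7
q(96, (-10 - 1)**2) + 2*103785 = 820/7 + 2*103785 = 820/7 + 207570 = 1453810/7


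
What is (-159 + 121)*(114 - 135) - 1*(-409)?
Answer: 1207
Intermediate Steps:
(-159 + 121)*(114 - 135) - 1*(-409) = -38*(-21) + 409 = 798 + 409 = 1207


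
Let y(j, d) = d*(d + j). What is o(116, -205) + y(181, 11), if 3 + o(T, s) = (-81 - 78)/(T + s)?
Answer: 187860/89 ≈ 2110.8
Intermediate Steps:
o(T, s) = -3 - 159/(T + s) (o(T, s) = -3 + (-81 - 78)/(T + s) = -3 - 159/(T + s))
o(116, -205) + y(181, 11) = 3*(-53 - 1*116 - 1*(-205))/(116 - 205) + 11*(11 + 181) = 3*(-53 - 116 + 205)/(-89) + 11*192 = 3*(-1/89)*36 + 2112 = -108/89 + 2112 = 187860/89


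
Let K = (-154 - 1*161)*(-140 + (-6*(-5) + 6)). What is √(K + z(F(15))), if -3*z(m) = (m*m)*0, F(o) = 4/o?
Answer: 6*√910 ≈ 181.00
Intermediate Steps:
z(m) = 0 (z(m) = -m*m*0/3 = -m²*0/3 = -⅓*0 = 0)
K = 32760 (K = (-154 - 161)*(-140 + (30 + 6)) = -315*(-140 + 36) = -315*(-104) = 32760)
√(K + z(F(15))) = √(32760 + 0) = √32760 = 6*√910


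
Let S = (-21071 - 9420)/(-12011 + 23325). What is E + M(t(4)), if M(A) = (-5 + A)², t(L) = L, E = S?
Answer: -19177/11314 ≈ -1.6950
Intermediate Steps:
S = -30491/11314 ≈ -2.6950
E = -30491/11314 ≈ -2.6950
E + M(t(4)) = -30491/11314 + (-5 + 4)² = -30491/11314 + (-1)² = -30491/11314 + 1 = -19177/11314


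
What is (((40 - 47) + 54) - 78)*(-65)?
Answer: 2015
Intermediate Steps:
(((40 - 47) + 54) - 78)*(-65) = ((-7 + 54) - 78)*(-65) = (47 - 78)*(-65) = -31*(-65) = 2015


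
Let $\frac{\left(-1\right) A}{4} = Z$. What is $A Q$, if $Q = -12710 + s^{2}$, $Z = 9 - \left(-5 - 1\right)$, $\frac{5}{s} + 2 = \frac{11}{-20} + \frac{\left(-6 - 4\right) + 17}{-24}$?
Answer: $\frac{88654290600}{116281} \approx 7.6241 \cdot 10^{5}$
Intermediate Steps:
$s = - \frac{600}{341}$ ($s = \frac{5}{-2 + \left(\frac{11}{-20} + \frac{\left(-6 - 4\right) + 17}{-24}\right)} = \frac{5}{-2 + \left(11 \left(- \frac{1}{20}\right) + \left(-10 + 17\right) \left(- \frac{1}{24}\right)\right)} = \frac{5}{-2 + \left(- \frac{11}{20} + 7 \left(- \frac{1}{24}\right)\right)} = \frac{5}{-2 - \frac{101}{120}} = \frac{5}{- \frac{341}{120}} = 5 \left(- \frac{120}{341}\right) = - \frac{600}{341} \approx -1.7595$)
$Z = 15$ ($Z = 9 - -6 = 9 + 6 = 15$)
$Q = - \frac{1477571510}{116281}$ ($Q = -12710 + \left(- \frac{600}{341}\right)^{2} = -12710 + \frac{360000}{116281} = - \frac{1477571510}{116281} \approx -12707.0$)
$A = -60$ ($A = \left(-4\right) 15 = -60$)
$A Q = \left(-60\right) \left(- \frac{1477571510}{116281}\right) = \frac{88654290600}{116281}$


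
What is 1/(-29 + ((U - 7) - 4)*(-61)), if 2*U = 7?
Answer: 2/857 ≈ 0.0023337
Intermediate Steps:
U = 7/2 (U = (1/2)*7 = 7/2 ≈ 3.5000)
1/(-29 + ((U - 7) - 4)*(-61)) = 1/(-29 + ((7/2 - 7) - 4)*(-61)) = 1/(-29 + (-7/2 - 4)*(-61)) = 1/(-29 - 15/2*(-61)) = 1/(-29 + 915/2) = 1/(857/2) = 2/857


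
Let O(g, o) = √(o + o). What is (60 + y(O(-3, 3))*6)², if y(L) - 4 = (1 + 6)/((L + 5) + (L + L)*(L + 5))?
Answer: 1296848700/190969 + 33258456*√6/190969 ≈ 7217.5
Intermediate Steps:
O(g, o) = √2*√o (O(g, o) = √(2*o) = √2*√o)
y(L) = 4 + 7/(5 + L + 2*L*(5 + L)) (y(L) = 4 + (1 + 6)/((L + 5) + (L + L)*(L + 5)) = 4 + 7/((5 + L) + (2*L)*(5 + L)) = 4 + 7/((5 + L) + 2*L*(5 + L)) = 4 + 7/(5 + L + 2*L*(5 + L)))
(60 + y(O(-3, 3))*6)² = (60 + ((27 + 8*(√2*√3)² + 44*(√2*√3))/(5 + 2*(√2*√3)² + 11*(√2*√3)))*6)² = (60 + ((27 + 8*(√6)² + 44*√6)/(5 + 2*(√6)² + 11*√6))*6)² = (60 + ((27 + 8*6 + 44*√6)/(5 + 2*6 + 11*√6))*6)² = (60 + ((27 + 48 + 44*√6)/(5 + 12 + 11*√6))*6)² = (60 + ((75 + 44*√6)/(17 + 11*√6))*6)² = (60 + 6*(75 + 44*√6)/(17 + 11*√6))²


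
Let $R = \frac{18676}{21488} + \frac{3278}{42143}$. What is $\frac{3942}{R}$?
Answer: $\frac{17498785032}{4203433} \approx 4163.0$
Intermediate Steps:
$R = \frac{12610299}{13317188}$ ($R = 18676 \cdot \frac{1}{21488} + 3278 \cdot \frac{1}{42143} = \frac{4669}{5372} + \frac{3278}{42143} = \frac{12610299}{13317188} \approx 0.94692$)
$\frac{3942}{R} = \frac{3942}{\frac{12610299}{13317188}} = 3942 \cdot \frac{13317188}{12610299} = \frac{17498785032}{4203433}$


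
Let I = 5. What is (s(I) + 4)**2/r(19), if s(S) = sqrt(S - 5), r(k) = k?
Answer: 16/19 ≈ 0.84210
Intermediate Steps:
s(S) = sqrt(-5 + S)
(s(I) + 4)**2/r(19) = (sqrt(-5 + 5) + 4)**2/19 = (sqrt(0) + 4)**2*(1/19) = (0 + 4)**2*(1/19) = 4**2*(1/19) = 16*(1/19) = 16/19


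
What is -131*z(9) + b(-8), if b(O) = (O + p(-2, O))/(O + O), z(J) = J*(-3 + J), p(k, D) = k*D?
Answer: -14149/2 ≈ -7074.5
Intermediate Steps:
p(k, D) = D*k
b(O) = -½ (b(O) = (O + O*(-2))/(O + O) = (O - 2*O)/((2*O)) = (-O)*(1/(2*O)) = -½)
-131*z(9) + b(-8) = -1179*(-3 + 9) - ½ = -1179*6 - ½ = -131*54 - ½ = -7074 - ½ = -14149/2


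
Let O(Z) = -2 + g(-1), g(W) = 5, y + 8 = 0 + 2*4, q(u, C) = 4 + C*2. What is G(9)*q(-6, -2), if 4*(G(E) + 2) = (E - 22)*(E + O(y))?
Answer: 0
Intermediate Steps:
q(u, C) = 4 + 2*C
y = 0 (y = -8 + (0 + 2*4) = -8 + (0 + 8) = -8 + 8 = 0)
O(Z) = 3 (O(Z) = -2 + 5 = 3)
G(E) = -2 + (-22 + E)*(3 + E)/4 (G(E) = -2 + ((E - 22)*(E + 3))/4 = -2 + ((-22 + E)*(3 + E))/4 = -2 + (-22 + E)*(3 + E)/4)
G(9)*q(-6, -2) = (-37/2 - 19/4*9 + (1/4)*9**2)*(4 + 2*(-2)) = (-37/2 - 171/4 + (1/4)*81)*(4 - 4) = (-37/2 - 171/4 + 81/4)*0 = -41*0 = 0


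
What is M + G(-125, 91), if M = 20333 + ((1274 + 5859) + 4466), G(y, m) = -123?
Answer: 31809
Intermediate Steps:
M = 31932 (M = 20333 + (7133 + 4466) = 20333 + 11599 = 31932)
M + G(-125, 91) = 31932 - 123 = 31809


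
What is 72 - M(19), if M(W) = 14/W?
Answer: 1354/19 ≈ 71.263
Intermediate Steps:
72 - M(19) = 72 - 14/19 = 1354/19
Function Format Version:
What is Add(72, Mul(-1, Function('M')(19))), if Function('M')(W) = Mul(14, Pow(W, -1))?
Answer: Rational(1354, 19) ≈ 71.263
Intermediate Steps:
Add(72, Mul(-1, Function('M')(19))) = Add(72, Mul(-1, Mul(14, Pow(19, -1)))) = Add(72, Mul(-1, Mul(14, Rational(1, 19)))) = Add(72, Mul(-1, Rational(14, 19))) = Add(72, Rational(-14, 19)) = Rational(1354, 19)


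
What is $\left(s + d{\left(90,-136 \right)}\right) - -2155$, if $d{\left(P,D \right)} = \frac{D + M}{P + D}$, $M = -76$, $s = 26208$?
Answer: $\frac{652455}{23} \approx 28368.0$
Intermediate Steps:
$d{\left(P,D \right)} = \frac{-76 + D}{D + P}$ ($d{\left(P,D \right)} = \frac{D - 76}{P + D} = \frac{-76 + D}{D + P}$)
$\left(s + d{\left(90,-136 \right)}\right) - -2155 = \left(26208 + \frac{-76 - 136}{-136 + 90}\right) - -2155 = \left(26208 + \frac{1}{-46} \left(-212\right)\right) + \left(-2088 + 4243\right) = \left(26208 - - \frac{106}{23}\right) + 2155 = \left(26208 + \frac{106}{23}\right) + 2155 = \frac{602890}{23} + 2155 = \frac{652455}{23}$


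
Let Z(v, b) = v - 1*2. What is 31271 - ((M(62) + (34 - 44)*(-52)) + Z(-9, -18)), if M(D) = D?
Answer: 30700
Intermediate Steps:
Z(v, b) = -2 + v (Z(v, b) = v - 2 = -2 + v)
31271 - ((M(62) + (34 - 44)*(-52)) + Z(-9, -18)) = 31271 - ((62 + (34 - 44)*(-52)) + (-2 - 9)) = 31271 - ((62 - 10*(-52)) - 11) = 31271 - ((62 + 520) - 11) = 31271 - (582 - 11) = 31271 - 1*571 = 31271 - 571 = 30700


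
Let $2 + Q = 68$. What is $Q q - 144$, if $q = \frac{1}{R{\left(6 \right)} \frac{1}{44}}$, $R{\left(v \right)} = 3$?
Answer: $824$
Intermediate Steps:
$Q = 66$ ($Q = -2 + 68 = 66$)
$q = \frac{44}{3}$ ($q = \frac{1}{3 \cdot \frac{1}{44}} = \frac{1}{\frac{3}{44}} = \frac{44}{3} \approx 14.667$)
$Q q - 144 = 66 \cdot \frac{44}{3} - 144 = 968 - 144 = 824$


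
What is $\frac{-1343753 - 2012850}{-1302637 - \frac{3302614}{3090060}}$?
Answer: $\frac{5186052333090}{2012614895417} \approx 2.5768$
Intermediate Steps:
$\frac{-1343753 - 2012850}{-1302637 - \frac{3302614}{3090060}} = - \frac{3356603}{-1302637 - \frac{1651307}{1545030}} = - \frac{3356603}{- \frac{2012614895417}{1545030}} = \left(-3356603\right) \left(- \frac{1545030}{2012614895417}\right) = \frac{5186052333090}{2012614895417}$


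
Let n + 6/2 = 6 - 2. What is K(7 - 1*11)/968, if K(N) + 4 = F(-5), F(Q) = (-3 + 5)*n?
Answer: -1/484 ≈ -0.0020661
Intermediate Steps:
n = 1 (n = -3 + (6 - 2) = -3 + 4 = 1)
F(Q) = 2 (F(Q) = (-3 + 5)*1 = 2*1 = 2)
K(N) = -2 (K(N) = -4 + 2 = -2)
K(7 - 1*11)/968 = -2/968 = -2*1/968 = -1/484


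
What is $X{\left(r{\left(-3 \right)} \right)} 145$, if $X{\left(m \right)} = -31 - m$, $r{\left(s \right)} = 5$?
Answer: $-5220$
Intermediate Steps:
$X{\left(r{\left(-3 \right)} \right)} 145 = \left(-31 - 5\right) 145 = \left(-36\right) 145 = -5220$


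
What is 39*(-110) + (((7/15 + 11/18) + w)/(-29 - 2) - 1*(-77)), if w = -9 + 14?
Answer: -11754817/2790 ≈ -4213.2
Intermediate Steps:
w = 5
39*(-110) + (((7/15 + 11/18) + w)/(-29 - 2) - 1*(-77)) = 39*(-110) + (((7/15 + 11/18) + 5)/(-29 - 2) - 1*(-77)) = -4290 + (((7*(1/15) + 11*(1/18)) + 5)/(-31) + 77) = -4290 + (((7/15 + 11/18) + 5)*(-1/31) + 77) = -4290 + ((97/90 + 5)*(-1/31) + 77) = -4290 + ((547/90)*(-1/31) + 77) = -4290 + (-547/2790 + 77) = -4290 + 214283/2790 = -11754817/2790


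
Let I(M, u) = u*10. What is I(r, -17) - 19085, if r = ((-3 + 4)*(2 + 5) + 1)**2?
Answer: -19255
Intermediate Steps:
r = 64 (r = (1*7 + 1)**2 = (7 + 1)**2 = 8**2 = 64)
I(M, u) = 10*u
I(r, -17) - 19085 = 10*(-17) - 19085 = -170 - 19085 = -19255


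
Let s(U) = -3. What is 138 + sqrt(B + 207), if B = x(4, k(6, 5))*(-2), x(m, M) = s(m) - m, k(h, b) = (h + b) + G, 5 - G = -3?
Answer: 138 + sqrt(221) ≈ 152.87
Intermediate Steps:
G = 8 (G = 5 - 1*(-3) = 5 + 3 = 8)
k(h, b) = 8 + b + h (k(h, b) = (h + b) + 8 = (b + h) + 8 = 8 + b + h)
x(m, M) = -3 - m
B = 14 (B = (-3 - 1*4)*(-2) = (-3 - 4)*(-2) = -7*(-2) = 14)
138 + sqrt(B + 207) = 138 + sqrt(14 + 207) = 138 + sqrt(221)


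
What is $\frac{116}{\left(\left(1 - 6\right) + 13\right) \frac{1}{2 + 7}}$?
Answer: $\frac{261}{2} \approx 130.5$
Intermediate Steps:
$\frac{116}{\left(\left(1 - 6\right) + 13\right) \frac{1}{2 + 7}} = \frac{116}{\left(\left(1 - 6\right) + 13\right) \frac{1}{9}} = \frac{116}{\left(-5 + 13\right) \frac{1}{9}} = \frac{116}{8 \cdot \frac{1}{9}} = \frac{116}{\frac{8}{9}} = 116 \cdot \frac{9}{8} = \frac{261}{2}$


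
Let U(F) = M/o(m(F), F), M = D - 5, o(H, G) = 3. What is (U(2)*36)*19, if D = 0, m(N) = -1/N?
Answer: -1140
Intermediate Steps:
M = -5 (M = 0 - 5 = -5)
U(F) = -5/3
(U(2)*36)*19 = -5/3*36*19 = -60*19 = -1140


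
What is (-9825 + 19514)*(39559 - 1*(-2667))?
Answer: 409127714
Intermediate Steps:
(-9825 + 19514)*(39559 - 1*(-2667)) = 9689*(39559 + 2667) = 9689*42226 = 409127714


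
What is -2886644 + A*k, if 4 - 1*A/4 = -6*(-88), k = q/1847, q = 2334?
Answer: -5336523532/1847 ≈ -2.8893e+6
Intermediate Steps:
k = 2334/1847 ≈ 1.2637
A = -2096 (A = 16 - (-24)*(-88) = 16 - 4*528 = 16 - 2112 = -2096)
-2886644 + A*k = -2886644 - 2096*2334/1847 = -2886644 - 4892064/1847 = -5336523532/1847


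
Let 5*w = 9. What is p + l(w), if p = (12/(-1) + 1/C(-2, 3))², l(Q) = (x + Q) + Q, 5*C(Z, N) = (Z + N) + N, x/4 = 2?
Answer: 10173/80 ≈ 127.16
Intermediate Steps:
x = 8 (x = 4*2 = 8)
C(Z, N) = Z/5 + 2*N/5 (C(Z, N) = ((Z + N) + N)/5 = ((N + Z) + N)/5 = (Z + 2*N)/5 = Z/5 + 2*N/5)
w = 9/5 (w = (⅕)*9 = 9/5 ≈ 1.8000)
l(Q) = 8 + 2*Q (l(Q) = (8 + Q) + Q = 8 + 2*Q)
p = 1849/16 (p = (12/(-1) + 1/((⅕)*(-2) + (⅖)*3))² = (12*(-1) + 1/(-⅖ + 6/5))² = (-12 + 1/(⅘))² = (-12 + 1*(5/4))² = (-12 + 5/4)² = (-43/4)² = 1849/16 ≈ 115.56)
p + l(w) = 1849/16 + (8 + 2*(9/5)) = 1849/16 + (8 + 18/5) = 1849/16 + 58/5 = 10173/80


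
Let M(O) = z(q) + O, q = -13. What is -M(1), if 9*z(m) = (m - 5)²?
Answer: -37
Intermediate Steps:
z(m) = (-5 + m)²/9 (z(m) = (m - 5)²/9 = (-5 + m)²/9)
M(O) = 36 + O (M(O) = (-5 - 13)²/9 + O = (⅑)*(-18)² + O = (⅑)*324 + O = 36 + O)
-M(1) = -(36 + 1) = -1*37 = -37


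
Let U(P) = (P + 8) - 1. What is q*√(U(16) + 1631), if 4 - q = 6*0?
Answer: 4*√1654 ≈ 162.68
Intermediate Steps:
U(P) = 7 + P (U(P) = (8 + P) - 1 = 7 + P)
q = 4 (q = 4 - 6*0 = 4 - 1*0 = 4 + 0 = 4)
q*√(U(16) + 1631) = 4*√((7 + 16) + 1631) = 4*√(23 + 1631) = 4*√1654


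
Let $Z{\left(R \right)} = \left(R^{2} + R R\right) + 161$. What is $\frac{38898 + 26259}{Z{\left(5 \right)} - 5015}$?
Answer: $- \frac{65157}{4804} \approx -13.563$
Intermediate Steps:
$Z{\left(R \right)} = 161 + 2 R^{2}$ ($Z{\left(R \right)} = \left(R^{2} + R^{2}\right) + 161 = 2 R^{2} + 161 = 161 + 2 R^{2}$)
$\frac{38898 + 26259}{Z{\left(5 \right)} - 5015} = \frac{38898 + 26259}{\left(161 + 2 \cdot 5^{2}\right) - 5015} = \frac{65157}{\left(161 + 2 \cdot 25\right) - 5015} = \frac{65157}{\left(161 + 50\right) - 5015} = \frac{65157}{211 - 5015} = \frac{65157}{-4804} = 65157 \left(- \frac{1}{4804}\right) = - \frac{65157}{4804}$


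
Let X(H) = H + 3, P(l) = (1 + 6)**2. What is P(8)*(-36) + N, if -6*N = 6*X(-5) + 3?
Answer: -3525/2 ≈ -1762.5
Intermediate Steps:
P(l) = 49 (P(l) = 7**2 = 49)
X(H) = 3 + H
N = 3/2 (N = -(6*(3 - 5) + 3)/6 = -(6*(-2) + 3)/6 = -(-12 + 3)/6 = -1/6*(-9) = 3/2 ≈ 1.5000)
P(8)*(-36) + N = 49*(-36) + 3/2 = -1764 + 3/2 = -3525/2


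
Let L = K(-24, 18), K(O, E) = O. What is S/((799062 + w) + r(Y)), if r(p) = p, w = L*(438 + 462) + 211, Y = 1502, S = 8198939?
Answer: 8198939/779175 ≈ 10.523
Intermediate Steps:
L = -24
w = -21389 (w = -24*(438 + 462) + 211 = -24*900 + 211 = -21600 + 211 = -21389)
S/((799062 + w) + r(Y)) = 8198939/((799062 - 21389) + 1502) = 8198939/(777673 + 1502) = 8198939/779175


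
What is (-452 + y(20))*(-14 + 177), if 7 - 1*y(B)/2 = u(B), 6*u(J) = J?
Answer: -217442/3 ≈ -72481.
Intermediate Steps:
u(J) = J/6
y(B) = 14 - B/3
(-452 + y(20))*(-14 + 177) = (-452 + (14 - ⅓*20))*(-14 + 177) = (-452 + (14 - 20/3))*163 = (-452 + 22/3)*163 = -1334/3*163 = -217442/3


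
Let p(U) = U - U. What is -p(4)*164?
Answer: 0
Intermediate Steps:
p(U) = 0
-p(4)*164 = -0*164 = -1*0 = 0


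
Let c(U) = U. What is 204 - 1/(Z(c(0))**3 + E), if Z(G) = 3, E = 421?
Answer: 91391/448 ≈ 204.00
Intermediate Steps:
204 - 1/(Z(c(0))**3 + E) = 204 - 1/(3**3 + 421) = 204 - 1/(27 + 421) = 204 - 1/448 = 91391/448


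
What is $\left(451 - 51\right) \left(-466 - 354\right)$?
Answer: $-328000$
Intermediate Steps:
$\left(451 - 51\right) \left(-466 - 354\right) = 400 \left(-820\right) = -328000$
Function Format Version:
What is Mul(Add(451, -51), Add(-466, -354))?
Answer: -328000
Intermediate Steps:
Mul(Add(451, -51), Add(-466, -354)) = Mul(400, -820) = -328000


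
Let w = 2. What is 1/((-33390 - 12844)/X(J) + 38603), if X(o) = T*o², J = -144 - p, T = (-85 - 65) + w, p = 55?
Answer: 2930474/113125110939 ≈ 2.5905e-5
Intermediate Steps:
T = -148 (T = (-85 - 65) + 2 = -150 + 2 = -148)
J = -199 (J = -144 - 1*55 = -144 - 55 = -199)
X(o) = -148*o²
1/((-33390 - 12844)/X(J) + 38603) = 1/((-33390 - 12844)/((-148*(-199)²)) + 38603) = 1/(-46234/((-148*39601)) + 38603) = 1/(-46234/(-5860948) + 38603) = 1/(-46234*(-1/5860948) + 38603) = 1/(23117/2930474 + 38603) = 1/(113125110939/2930474) = 2930474/113125110939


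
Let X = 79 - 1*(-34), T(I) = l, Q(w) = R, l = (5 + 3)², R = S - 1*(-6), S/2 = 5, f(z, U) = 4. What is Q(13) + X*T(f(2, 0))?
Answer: 7248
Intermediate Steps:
S = 10 (S = 2*5 = 10)
R = 16 (R = 10 - 1*(-6) = 10 + 6 = 16)
l = 64 (l = 8² = 64)
Q(w) = 16
T(I) = 64
X = 113 (X = 79 + 34 = 113)
Q(13) + X*T(f(2, 0)) = 16 + 113*64 = 16 + 7232 = 7248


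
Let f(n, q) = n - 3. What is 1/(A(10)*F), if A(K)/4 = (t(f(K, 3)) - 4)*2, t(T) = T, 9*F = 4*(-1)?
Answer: -3/32 ≈ -0.093750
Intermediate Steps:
f(n, q) = -3 + n
F = -4/9 (F = (4*(-1))/9 = (1/9)*(-4) = -4/9 ≈ -0.44444)
A(K) = -56 + 8*K (A(K) = 4*(((-3 + K) - 4)*2) = 4*((-7 + K)*2) = 4*(-14 + 2*K) = -56 + 8*K)
1/(A(10)*F) = 1/((-56 + 8*10)*(-4/9)) = 1/((-56 + 80)*(-4/9)) = 1/(24*(-4/9)) = 1/(-32/3) = -3/32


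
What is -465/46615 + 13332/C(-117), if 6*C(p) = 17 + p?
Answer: -186443679/233075 ≈ -799.93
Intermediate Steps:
C(p) = 17/6 + p/6 (C(p) = (17 + p)/6 = 17/6 + p/6)
-465/46615 + 13332/C(-117) = -465/46615 + 13332/(17/6 + (⅙)*(-117)) = -465*1/46615 + 13332/(17/6 - 39/2) = -93/9323 + 13332/(-50/3) = -93/9323 + 13332*(-3/50) = -93/9323 - 19998/25 = -186443679/233075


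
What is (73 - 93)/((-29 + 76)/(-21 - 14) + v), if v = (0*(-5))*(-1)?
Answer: 700/47 ≈ 14.894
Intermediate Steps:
v = 0 (v = 0*(-1) = 0)
(73 - 93)/((-29 + 76)/(-21 - 14) + v) = (73 - 93)/((-29 + 76)/(-21 - 14) + 0) = -20/(47/(-35) + 0) = -20/(47*(-1/35) + 0) = -20/(-47/35 + 0) = -20/(-47/35) = -35/47*(-20) = 700/47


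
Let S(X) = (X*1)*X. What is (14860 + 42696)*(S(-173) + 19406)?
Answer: 2839525260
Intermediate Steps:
S(X) = X² (S(X) = X*X = X²)
(14860 + 42696)*(S(-173) + 19406) = (14860 + 42696)*((-173)² + 19406) = 57556*(29929 + 19406) = 57556*49335 = 2839525260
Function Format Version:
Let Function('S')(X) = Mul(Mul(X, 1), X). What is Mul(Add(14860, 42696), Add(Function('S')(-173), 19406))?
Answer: 2839525260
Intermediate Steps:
Function('S')(X) = Pow(X, 2) (Function('S')(X) = Mul(X, X) = Pow(X, 2))
Mul(Add(14860, 42696), Add(Function('S')(-173), 19406)) = Mul(Add(14860, 42696), Add(Pow(-173, 2), 19406)) = Mul(57556, Add(29929, 19406)) = Mul(57556, 49335) = 2839525260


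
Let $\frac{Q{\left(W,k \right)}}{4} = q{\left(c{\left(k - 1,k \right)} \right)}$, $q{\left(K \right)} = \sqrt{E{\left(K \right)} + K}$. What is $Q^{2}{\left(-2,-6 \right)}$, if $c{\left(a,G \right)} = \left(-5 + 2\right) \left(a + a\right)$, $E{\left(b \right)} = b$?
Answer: $1344$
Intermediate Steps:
$c{\left(a,G \right)} = - 6 a$ ($c{\left(a,G \right)} = - 3 \cdot 2 a = - 6 a$)
$q{\left(K \right)} = \sqrt{2} \sqrt{K}$ ($q{\left(K \right)} = \sqrt{K + K} = \sqrt{2 K} = \sqrt{2} \sqrt{K}$)
$Q{\left(W,k \right)} = 4 \sqrt{2} \sqrt{6 - 6 k}$ ($Q{\left(W,k \right)} = 4 \sqrt{2} \sqrt{- 6 \left(k - 1\right)} = 4 \sqrt{2} \sqrt{- 6 \left(-1 + k\right)} = 4 \sqrt{2} \sqrt{6 - 6 k}$)
$Q^{2}{\left(-2,-6 \right)} = \left(8 \sqrt{3 - -18}\right)^{2} = \left(8 \sqrt{3 + 18}\right)^{2} = \left(8 \sqrt{21}\right)^{2} = 1344$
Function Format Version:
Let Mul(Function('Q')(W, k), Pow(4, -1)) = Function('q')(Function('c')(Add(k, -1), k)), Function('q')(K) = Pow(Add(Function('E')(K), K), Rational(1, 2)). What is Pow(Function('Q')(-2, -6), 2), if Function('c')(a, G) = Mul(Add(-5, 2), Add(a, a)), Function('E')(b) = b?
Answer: 1344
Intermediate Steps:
Function('c')(a, G) = Mul(-6, a) (Function('c')(a, G) = Mul(-3, Mul(2, a)) = Mul(-6, a))
Function('q')(K) = Mul(Pow(2, Rational(1, 2)), Pow(K, Rational(1, 2))) (Function('q')(K) = Pow(Add(K, K), Rational(1, 2)) = Pow(Mul(2, K), Rational(1, 2)) = Mul(Pow(2, Rational(1, 2)), Pow(K, Rational(1, 2))))
Function('Q')(W, k) = Mul(4, Pow(2, Rational(1, 2)), Pow(Add(6, Mul(-6, k)), Rational(1, 2))) (Function('Q')(W, k) = Mul(4, Mul(Pow(2, Rational(1, 2)), Pow(Mul(-6, Add(k, -1)), Rational(1, 2)))) = Mul(4, Mul(Pow(2, Rational(1, 2)), Pow(Mul(-6, Add(-1, k)), Rational(1, 2)))) = Mul(4, Mul(Pow(2, Rational(1, 2)), Pow(Add(6, Mul(-6, k)), Rational(1, 2)))) = Mul(4, Pow(2, Rational(1, 2)), Pow(Add(6, Mul(-6, k)), Rational(1, 2))))
Pow(Function('Q')(-2, -6), 2) = Pow(Mul(8, Pow(Add(3, Mul(-3, -6)), Rational(1, 2))), 2) = Pow(Mul(8, Pow(Add(3, 18), Rational(1, 2))), 2) = Pow(Mul(8, Pow(21, Rational(1, 2))), 2) = 1344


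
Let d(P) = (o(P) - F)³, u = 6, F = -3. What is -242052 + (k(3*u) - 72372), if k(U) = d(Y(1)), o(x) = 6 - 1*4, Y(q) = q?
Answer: -314299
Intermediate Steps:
o(x) = 2 (o(x) = 6 - 4 = 2)
d(P) = 125 (d(P) = (2 - 1*(-3))³ = (2 + 3)³ = 5³ = 125)
k(U) = 125
-242052 + (k(3*u) - 72372) = -242052 + (125 - 72372) = -242052 - 72247 = -314299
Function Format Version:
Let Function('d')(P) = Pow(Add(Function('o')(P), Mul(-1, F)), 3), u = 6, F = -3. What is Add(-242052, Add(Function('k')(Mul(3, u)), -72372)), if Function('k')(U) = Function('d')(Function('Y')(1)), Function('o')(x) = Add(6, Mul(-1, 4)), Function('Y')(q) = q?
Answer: -314299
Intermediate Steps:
Function('o')(x) = 2 (Function('o')(x) = Add(6, -4) = 2)
Function('d')(P) = 125 (Function('d')(P) = Pow(Add(2, Mul(-1, -3)), 3) = Pow(Add(2, 3), 3) = Pow(5, 3) = 125)
Function('k')(U) = 125
Add(-242052, Add(Function('k')(Mul(3, u)), -72372)) = Add(-242052, Add(125, -72372)) = Add(-242052, -72247) = -314299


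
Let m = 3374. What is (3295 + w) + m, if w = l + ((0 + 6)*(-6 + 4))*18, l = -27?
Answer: 6426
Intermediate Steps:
w = -243 (w = -27 + ((0 + 6)*(-6 + 4))*18 = -27 + (6*(-2))*18 = -27 - 12*18 = -27 - 216 = -243)
(3295 + w) + m = (3295 - 243) + 3374 = 3052 + 3374 = 6426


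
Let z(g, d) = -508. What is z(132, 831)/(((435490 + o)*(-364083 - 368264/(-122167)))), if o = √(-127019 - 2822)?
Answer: 27026873469640/8435433104141341973777 - 62060836*I*√129841/8435433104141341973777 ≈ 3.204e-9 - 2.651e-12*I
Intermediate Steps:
o = I*√129841 (o = √(-129841) = I*√129841 ≈ 360.33*I)
z(132, 831)/(((435490 + o)*(-364083 - 368264/(-122167)))) = -508*1/((-364083 - 368264/(-122167))*(435490 + I*√129841)) = -508*1/((-364083 - 368264*(-1/122167))*(435490 + I*√129841)) = -508*1/((-364083 + 368264/122167)*(435490 + I*√129841)) = -508*(-122167/(44478559597*(435490 + I*√129841))) = -508/(-19369967918897530/122167 - 44478559597*I*√129841/122167)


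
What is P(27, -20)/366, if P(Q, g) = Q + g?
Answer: 7/366 ≈ 0.019126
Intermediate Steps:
P(27, -20)/366 = (27 - 20)/366 = 7*(1/366) = 7/366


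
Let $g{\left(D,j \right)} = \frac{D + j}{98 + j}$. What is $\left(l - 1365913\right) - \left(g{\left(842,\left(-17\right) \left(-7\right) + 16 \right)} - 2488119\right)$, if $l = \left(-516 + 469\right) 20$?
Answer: $\frac{261254001}{233} \approx 1.1213 \cdot 10^{6}$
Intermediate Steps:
$g{\left(D,j \right)} = \frac{D + j}{98 + j}$
$l = -940$ ($l = \left(-47\right) 20 = -940$)
$\left(l - 1365913\right) - \left(g{\left(842,\left(-17\right) \left(-7\right) + 16 \right)} - 2488119\right) = \left(-940 - 1365913\right) - \left(\frac{842 + \left(\left(-17\right) \left(-7\right) + 16\right)}{98 + \left(\left(-17\right) \left(-7\right) + 16\right)} - 2488119\right) = -1366853 - \left(\frac{842 + \left(119 + 16\right)}{98 + \left(119 + 16\right)} - 2488119\right) = -1366853 - \left(\frac{842 + 135}{98 + 135} - 2488119\right) = -1366853 - \left(\frac{1}{233} \cdot 977 - 2488119\right) = -1366853 - \left(\frac{977}{233} - 2488119\right) = -1366853 - - \frac{579730750}{233} = -1366853 + \frac{579730750}{233} = \frac{261254001}{233}$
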